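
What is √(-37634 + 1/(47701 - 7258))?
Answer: I*√61555534554423/40443 ≈ 193.99*I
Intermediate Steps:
√(-37634 + 1/(47701 - 7258)) = √(-37634 + 1/40443) = √(-1522031861/40443) = I*√61555534554423/40443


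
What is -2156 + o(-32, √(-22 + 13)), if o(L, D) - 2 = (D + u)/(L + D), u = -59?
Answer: -2223185/1033 + 81*I/1033 ≈ -2152.2 + 0.078412*I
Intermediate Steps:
o(L, D) = 2 + (-59 + D)/(D + L) (o(L, D) = 2 + (D - 59)/(L + D) = 2 + (-59 + D)/(D + L))
-2156 + o(-32, √(-22 + 13)) = -2156 + (-59 + 2*(-32) + 3*√(-22 + 13))/(√(-22 + 13) - 32) = -2156 + (-59 - 64 + 3*√(-9))/(√(-9) - 32) = -2156 + (-59 - 64 + 3*(3*I))/(3*I - 32) = -2156 + (-59 - 64 + 9*I)/(-32 + 3*I) = -2156 + ((-32 - 3*I)/1033)*(-123 + 9*I) = -2156 + (-123 + 9*I)*(-32 - 3*I)/1033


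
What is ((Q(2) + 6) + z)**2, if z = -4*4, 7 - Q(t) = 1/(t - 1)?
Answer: 16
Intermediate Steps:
Q(t) = 7 - 1/(-1 + t) (Q(t) = 7 - 1/(t - 1) = 7 - 1/(-1 + t))
z = -16
((Q(2) + 6) + z)**2 = (((-8 + 7*2)/(-1 + 2) + 6) - 16)**2 = (((-8 + 14)/1 + 6) - 16)**2 = ((1*6 + 6) - 16)**2 = ((6 + 6) - 16)**2 = (12 - 16)**2 = (-4)**2 = 16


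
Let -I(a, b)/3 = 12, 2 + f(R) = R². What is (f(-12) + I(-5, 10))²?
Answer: 11236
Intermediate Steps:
f(R) = -2 + R²
I(a, b) = -36 (I(a, b) = -3*12 = -36)
(f(-12) + I(-5, 10))² = ((-2 + (-12)²) - 36)² = ((-2 + 144) - 36)² = (142 - 36)² = 106² = 11236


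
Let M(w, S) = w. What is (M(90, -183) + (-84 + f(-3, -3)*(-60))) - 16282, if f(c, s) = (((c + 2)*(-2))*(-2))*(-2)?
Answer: -16756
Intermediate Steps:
f(c, s) = -16 - 8*c (f(c, s) = (((2 + c)*(-2))*(-2))*(-2) = ((-4 - 2*c)*(-2))*(-2) = (8 + 4*c)*(-2) = -16 - 8*c)
(M(90, -183) + (-84 + f(-3, -3)*(-60))) - 16282 = (90 + (-84 + (-16 - 8*(-3))*(-60))) - 16282 = (90 + (-84 + (-16 + 24)*(-60))) - 16282 = (90 + (-84 + 8*(-60))) - 16282 = (90 + (-84 - 480)) - 16282 = (90 - 564) - 16282 = -474 - 16282 = -16756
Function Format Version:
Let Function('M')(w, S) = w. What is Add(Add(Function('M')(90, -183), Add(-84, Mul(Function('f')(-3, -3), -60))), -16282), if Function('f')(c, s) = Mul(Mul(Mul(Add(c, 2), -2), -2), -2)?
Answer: -16756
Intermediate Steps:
Function('f')(c, s) = Add(-16, Mul(-8, c)) (Function('f')(c, s) = Mul(Mul(Mul(Add(2, c), -2), -2), -2) = Mul(Mul(Add(-4, Mul(-2, c)), -2), -2) = Mul(Add(8, Mul(4, c)), -2) = Add(-16, Mul(-8, c)))
Add(Add(Function('M')(90, -183), Add(-84, Mul(Function('f')(-3, -3), -60))), -16282) = Add(Add(90, Add(-84, Mul(Add(-16, Mul(-8, -3)), -60))), -16282) = Add(Add(90, Add(-84, Mul(Add(-16, 24), -60))), -16282) = Add(Add(90, Add(-84, Mul(8, -60))), -16282) = Add(Add(90, Add(-84, -480)), -16282) = Add(Add(90, -564), -16282) = Add(-474, -16282) = -16756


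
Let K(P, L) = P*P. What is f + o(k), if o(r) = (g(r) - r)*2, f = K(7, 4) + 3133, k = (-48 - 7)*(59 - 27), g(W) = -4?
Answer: 6694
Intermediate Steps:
k = -1760 (k = -55*32 = -1760)
K(P, L) = P²
f = 3182 (f = 7² + 3133 = 49 + 3133 = 3182)
o(r) = -8 - 2*r (o(r) = (-4 - r)*2 = -8 - 2*r)
f + o(k) = 3182 + (-8 - 2*(-1760)) = 3182 + (-8 + 3520) = 3182 + 3512 = 6694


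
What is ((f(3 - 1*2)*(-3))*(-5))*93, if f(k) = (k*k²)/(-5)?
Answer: -279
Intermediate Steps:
f(k) = -k³/5 (f(k) = k³*(-⅕) = -k³/5)
((f(3 - 1*2)*(-3))*(-5))*93 = ((-(3 - 1*2)³/5*(-3))*(-5))*93 = ((-(3 - 2)³/5*(-3))*(-5))*93 = ((-⅕*1³*(-3))*(-5))*93 = ((-⅕*1*(-3))*(-5))*93 = (-⅕*(-3)*(-5))*93 = ((⅗)*(-5))*93 = -3*93 = -279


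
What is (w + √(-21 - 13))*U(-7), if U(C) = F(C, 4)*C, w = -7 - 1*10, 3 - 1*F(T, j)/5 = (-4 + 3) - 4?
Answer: 4760 - 280*I*√34 ≈ 4760.0 - 1632.7*I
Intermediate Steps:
F(T, j) = 40 (F(T, j) = 15 - 5*((-4 + 3) - 4) = 15 - 5*(-1 - 4) = 15 - 5*(-5) = 15 + 25 = 40)
w = -17 (w = -7 - 10 = -17)
U(C) = 40*C
(w + √(-21 - 13))*U(-7) = (-17 + √(-21 - 13))*(40*(-7)) = (-17 + √(-34))*(-280) = (-17 + I*√34)*(-280) = 4760 - 280*I*√34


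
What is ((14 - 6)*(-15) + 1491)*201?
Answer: 275571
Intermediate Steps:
((14 - 6)*(-15) + 1491)*201 = (8*(-15) + 1491)*201 = (-120 + 1491)*201 = 1371*201 = 275571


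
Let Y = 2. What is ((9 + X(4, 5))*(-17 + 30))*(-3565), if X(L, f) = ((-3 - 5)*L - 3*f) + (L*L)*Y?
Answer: 278070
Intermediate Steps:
X(L, f) = -8*L - 3*f + 2*L² (X(L, f) = ((-3 - 5)*L - 3*f) + (L*L)*2 = (-8*L - 3*f) + L²*2 = (-8*L - 3*f) + 2*L² = -8*L - 3*f + 2*L²)
((9 + X(4, 5))*(-17 + 30))*(-3565) = ((9 + (-8*4 - 3*5 + 2*4²))*(-17 + 30))*(-3565) = ((9 + (-32 - 15 + 2*16))*13)*(-3565) = ((9 + (-32 - 15 + 32))*13)*(-3565) = ((9 - 15)*13)*(-3565) = -6*13*(-3565) = -78*(-3565) = 278070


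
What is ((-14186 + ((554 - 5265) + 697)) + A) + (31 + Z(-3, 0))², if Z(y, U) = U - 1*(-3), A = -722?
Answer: -17766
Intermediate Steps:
Z(y, U) = 3 + U (Z(y, U) = U + 3 = 3 + U)
((-14186 + ((554 - 5265) + 697)) + A) + (31 + Z(-3, 0))² = ((-14186 + ((554 - 5265) + 697)) - 722) + (31 + (3 + 0))² = ((-14186 + (-4711 + 697)) - 722) + (31 + 3)² = ((-14186 - 4014) - 722) + 34² = (-18200 - 722) + 1156 = -18922 + 1156 = -17766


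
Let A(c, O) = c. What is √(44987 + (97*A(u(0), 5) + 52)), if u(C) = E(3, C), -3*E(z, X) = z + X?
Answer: √44942 ≈ 212.00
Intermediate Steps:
E(z, X) = -X/3 - z/3 (E(z, X) = -(z + X)/3 = -(X + z)/3 = -X/3 - z/3)
u(C) = -1 - C/3 (u(C) = -C/3 - ⅓*3 = -C/3 - 1 = -1 - C/3)
√(44987 + (97*A(u(0), 5) + 52)) = √(44987 + (97*(-1 - ⅓*0) + 52)) = √(44987 + (97*(-1 + 0) + 52)) = √(44987 + (97*(-1) + 52)) = √(44987 + (-97 + 52)) = √(44987 - 45) = √44942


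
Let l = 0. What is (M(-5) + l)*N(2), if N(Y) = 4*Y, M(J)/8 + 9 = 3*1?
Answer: -384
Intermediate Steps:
M(J) = -48 (M(J) = -72 + 8*(3*1) = -72 + 8*3 = -72 + 24 = -48)
(M(-5) + l)*N(2) = (-48 + 0)*(4*2) = -48*8 = -384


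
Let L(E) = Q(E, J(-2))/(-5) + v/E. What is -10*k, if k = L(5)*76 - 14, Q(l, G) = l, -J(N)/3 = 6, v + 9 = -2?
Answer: 2572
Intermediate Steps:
v = -11 (v = -9 - 2 = -11)
J(N) = -18 (J(N) = -3*6 = -18)
L(E) = -11/E - E/5 (L(E) = E/(-5) - 11/E = E*(-⅕) - 11/E = -E/5 - 11/E = -11/E - E/5)
k = -1286/5 (k = (-11/5 - ⅕*5)*76 - 14 = (-11*⅕ - 1)*76 - 14 = (-11/5 - 1)*76 - 14 = -16/5*76 - 14 = -1216/5 - 14 = -1286/5 ≈ -257.20)
-10*k = -10*(-1286/5) = 2572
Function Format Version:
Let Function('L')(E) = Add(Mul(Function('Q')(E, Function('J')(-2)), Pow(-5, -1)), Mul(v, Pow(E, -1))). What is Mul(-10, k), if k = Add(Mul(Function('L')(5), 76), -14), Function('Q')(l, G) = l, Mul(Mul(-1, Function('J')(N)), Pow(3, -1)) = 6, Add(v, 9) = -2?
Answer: 2572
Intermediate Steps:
v = -11 (v = Add(-9, -2) = -11)
Function('J')(N) = -18 (Function('J')(N) = Mul(-3, 6) = -18)
Function('L')(E) = Add(Mul(-11, Pow(E, -1)), Mul(Rational(-1, 5), E)) (Function('L')(E) = Add(Mul(E, Pow(-5, -1)), Mul(-11, Pow(E, -1))) = Add(Mul(E, Rational(-1, 5)), Mul(-11, Pow(E, -1))) = Add(Mul(Rational(-1, 5), E), Mul(-11, Pow(E, -1))) = Add(Mul(-11, Pow(E, -1)), Mul(Rational(-1, 5), E)))
k = Rational(-1286, 5) (k = Add(Mul(Add(Mul(-11, Pow(5, -1)), Mul(Rational(-1, 5), 5)), 76), -14) = Add(Mul(Add(Mul(-11, Rational(1, 5)), -1), 76), -14) = Add(Mul(Add(Rational(-11, 5), -1), 76), -14) = Add(Mul(Rational(-16, 5), 76), -14) = Add(Rational(-1216, 5), -14) = Rational(-1286, 5) ≈ -257.20)
Mul(-10, k) = Mul(-10, Rational(-1286, 5)) = 2572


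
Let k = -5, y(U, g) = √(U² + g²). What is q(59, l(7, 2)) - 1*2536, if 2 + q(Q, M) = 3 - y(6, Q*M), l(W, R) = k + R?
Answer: -2535 - 3*√3485 ≈ -2712.1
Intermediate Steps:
l(W, R) = -5 + R
q(Q, M) = 1 - √(36 + M²*Q²) (q(Q, M) = -2 + (3 - √(6² + (Q*M)²)) = -2 + (3 - √(36 + (M*Q)²)) = -2 + (3 - √(36 + M²*Q²)) = 1 - √(36 + M²*Q²))
q(59, l(7, 2)) - 1*2536 = (1 - √(36 + (-5 + 2)²*59²)) - 1*2536 = (1 - √(36 + (-3)²*3481)) - 2536 = (1 - √(36 + 9*3481)) - 2536 = (1 - √(36 + 31329)) - 2536 = (1 - √31365) - 2536 = (1 - 3*√3485) - 2536 = -2535 - 3*√3485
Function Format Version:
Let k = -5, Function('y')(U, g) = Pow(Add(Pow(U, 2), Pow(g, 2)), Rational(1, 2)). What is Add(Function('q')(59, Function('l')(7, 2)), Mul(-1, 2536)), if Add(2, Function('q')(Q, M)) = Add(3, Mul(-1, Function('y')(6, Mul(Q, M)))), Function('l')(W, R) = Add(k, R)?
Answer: Add(-2535, Mul(-3, Pow(3485, Rational(1, 2)))) ≈ -2712.1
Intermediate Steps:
Function('l')(W, R) = Add(-5, R)
Function('q')(Q, M) = Add(1, Mul(-1, Pow(Add(36, Mul(Pow(M, 2), Pow(Q, 2))), Rational(1, 2)))) (Function('q')(Q, M) = Add(-2, Add(3, Mul(-1, Pow(Add(Pow(6, 2), Pow(Mul(Q, M), 2)), Rational(1, 2))))) = Add(-2, Add(3, Mul(-1, Pow(Add(36, Pow(Mul(M, Q), 2)), Rational(1, 2))))) = Add(-2, Add(3, Mul(-1, Pow(Add(36, Mul(Pow(M, 2), Pow(Q, 2))), Rational(1, 2))))) = Add(1, Mul(-1, Pow(Add(36, Mul(Pow(M, 2), Pow(Q, 2))), Rational(1, 2)))))
Add(Function('q')(59, Function('l')(7, 2)), Mul(-1, 2536)) = Add(Add(1, Mul(-1, Pow(Add(36, Mul(Pow(Add(-5, 2), 2), Pow(59, 2))), Rational(1, 2)))), Mul(-1, 2536)) = Add(Add(1, Mul(-1, Pow(Add(36, Mul(Pow(-3, 2), 3481)), Rational(1, 2)))), -2536) = Add(Add(1, Mul(-1, Pow(Add(36, Mul(9, 3481)), Rational(1, 2)))), -2536) = Add(Add(1, Mul(-1, Pow(Add(36, 31329), Rational(1, 2)))), -2536) = Add(Add(1, Mul(-1, Pow(31365, Rational(1, 2)))), -2536) = Add(Add(1, Mul(-1, Mul(3, Pow(3485, Rational(1, 2))))), -2536) = Add(Add(1, Mul(-3, Pow(3485, Rational(1, 2)))), -2536) = Add(-2535, Mul(-3, Pow(3485, Rational(1, 2))))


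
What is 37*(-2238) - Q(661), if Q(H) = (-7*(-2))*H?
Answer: -92060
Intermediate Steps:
Q(H) = 14*H
37*(-2238) - Q(661) = 37*(-2238) - 14*661 = -82806 - 1*9254 = -82806 - 9254 = -92060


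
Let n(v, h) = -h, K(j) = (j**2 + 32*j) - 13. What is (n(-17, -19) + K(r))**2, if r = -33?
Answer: 1521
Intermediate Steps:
K(j) = -13 + j**2 + 32*j
(n(-17, -19) + K(r))**2 = (-1*(-19) + (-13 + (-33)**2 + 32*(-33)))**2 = (19 + (-13 + 1089 - 1056))**2 = (19 + 20)**2 = 39**2 = 1521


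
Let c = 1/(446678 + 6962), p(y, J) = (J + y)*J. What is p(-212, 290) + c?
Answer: 10261336801/453640 ≈ 22620.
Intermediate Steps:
p(y, J) = J*(J + y)
c = 1/453640 ≈ 2.2044e-6
p(-212, 290) + c = 290*(290 - 212) + 1/453640 = 290*78 + 1/453640 = 22620 + 1/453640 = 10261336801/453640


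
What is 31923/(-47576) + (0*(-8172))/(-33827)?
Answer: -31923/47576 ≈ -0.67099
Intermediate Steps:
31923/(-47576) + (0*(-8172))/(-33827) = 31923*(-1/47576) + 0*(-1/33827) = -31923/47576 + 0 = -31923/47576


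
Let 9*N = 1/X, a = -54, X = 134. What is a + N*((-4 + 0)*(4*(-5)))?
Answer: -32522/603 ≈ -53.934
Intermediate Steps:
N = 1/1206 (N = (⅑)/134 = (⅑)*(1/134) = 1/1206 ≈ 0.00082919)
a + N*((-4 + 0)*(4*(-5))) = -54 + ((-4 + 0)*(4*(-5)))/1206 = -54 + (-4*(-20))/1206 = -54 + (1/1206)*80 = -54 + 40/603 = -32522/603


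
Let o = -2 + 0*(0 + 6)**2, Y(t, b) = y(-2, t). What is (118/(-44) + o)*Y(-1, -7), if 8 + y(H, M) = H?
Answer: 515/11 ≈ 46.818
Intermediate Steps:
y(H, M) = -8 + H
Y(t, b) = -10 (Y(t, b) = -8 - 2 = -10)
o = -2 (o = -2 + 0*6**2 = -2 + 0*36 = -2 + 0 = -2)
(118/(-44) + o)*Y(-1, -7) = (118/(-44) - 2)*(-10) = (118*(-1/44) - 2)*(-10) = (-59/22 - 2)*(-10) = -103/22*(-10) = 515/11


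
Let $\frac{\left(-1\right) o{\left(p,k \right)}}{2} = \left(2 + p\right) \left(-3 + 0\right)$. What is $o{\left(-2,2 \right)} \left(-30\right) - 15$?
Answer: $-15$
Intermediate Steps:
$o{\left(p,k \right)} = 12 + 6 p$ ($o{\left(p,k \right)} = - 2 \left(2 + p\right) \left(-3 + 0\right) = - 2 \left(2 + p\right) \left(-3\right) = - 2 \left(-6 - 3 p\right) = 12 + 6 p$)
$o{\left(-2,2 \right)} \left(-30\right) - 15 = \left(12 + 6 \left(-2\right)\right) \left(-30\right) - 15 = \left(12 - 12\right) \left(-30\right) - 15 = 0 \left(-30\right) - 15 = 0 - 15 = -15$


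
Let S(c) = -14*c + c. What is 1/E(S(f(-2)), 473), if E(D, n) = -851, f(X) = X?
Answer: -1/851 ≈ -0.0011751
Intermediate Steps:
S(c) = -13*c
1/E(S(f(-2)), 473) = 1/(-851) = -1/851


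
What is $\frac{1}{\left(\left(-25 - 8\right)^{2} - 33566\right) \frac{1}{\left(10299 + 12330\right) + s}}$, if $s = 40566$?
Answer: $- \frac{63195}{32477} \approx -1.9458$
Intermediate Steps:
$\frac{1}{\left(\left(-25 - 8\right)^{2} - 33566\right) \frac{1}{\left(10299 + 12330\right) + s}} = \frac{1}{\left(\left(-25 - 8\right)^{2} - 33566\right) \frac{1}{\left(10299 + 12330\right) + 40566}} = \frac{1}{\left(\left(-33\right)^{2} - 33566\right) \frac{1}{22629 + 40566}} = \frac{1}{\left(1089 - 33566\right) \frac{1}{63195}} = \frac{1}{\left(-32477\right) \frac{1}{63195}} = \frac{1}{- \frac{32477}{63195}} = - \frac{63195}{32477}$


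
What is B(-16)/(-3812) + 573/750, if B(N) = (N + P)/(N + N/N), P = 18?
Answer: 273047/357375 ≈ 0.76404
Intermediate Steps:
B(N) = (18 + N)/(1 + N) (B(N) = (N + 18)/(N + N/N) = (18 + N)/(N + 1) = (18 + N)/(1 + N))
B(-16)/(-3812) + 573/750 = ((18 - 16)/(1 - 16))/(-3812) + 573/750 = (2/(-15))*(-1/3812) + 573*(1/750) = -1/15*2*(-1/3812) + 191/250 = -2/15*(-1/3812) + 191/250 = 1/28590 + 191/250 = 273047/357375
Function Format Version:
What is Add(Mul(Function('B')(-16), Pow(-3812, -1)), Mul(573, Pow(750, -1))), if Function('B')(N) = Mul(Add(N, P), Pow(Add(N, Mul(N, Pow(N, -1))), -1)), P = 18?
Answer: Rational(273047, 357375) ≈ 0.76404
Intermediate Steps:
Function('B')(N) = Mul(Pow(Add(1, N), -1), Add(18, N)) (Function('B')(N) = Mul(Add(N, 18), Pow(Add(N, Mul(N, Pow(N, -1))), -1)) = Mul(Add(18, N), Pow(Add(N, 1), -1)) = Mul(Add(18, N), Pow(Add(1, N), -1)) = Mul(Pow(Add(1, N), -1), Add(18, N)))
Add(Mul(Function('B')(-16), Pow(-3812, -1)), Mul(573, Pow(750, -1))) = Add(Mul(Mul(Pow(Add(1, -16), -1), Add(18, -16)), Pow(-3812, -1)), Mul(573, Pow(750, -1))) = Add(Mul(Mul(Pow(-15, -1), 2), Rational(-1, 3812)), Mul(573, Rational(1, 750))) = Add(Mul(Mul(Rational(-1, 15), 2), Rational(-1, 3812)), Rational(191, 250)) = Add(Mul(Rational(-2, 15), Rational(-1, 3812)), Rational(191, 250)) = Add(Rational(1, 28590), Rational(191, 250)) = Rational(273047, 357375)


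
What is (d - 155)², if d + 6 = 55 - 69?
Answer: 30625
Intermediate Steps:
d = -20 (d = -6 + (55 - 69) = -6 - 14 = -20)
(d - 155)² = (-20 - 155)² = (-175)² = 30625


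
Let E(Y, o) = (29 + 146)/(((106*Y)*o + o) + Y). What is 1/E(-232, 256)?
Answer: -6295528/175 ≈ -35974.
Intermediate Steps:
E(Y, o) = 175/(Y + o + 106*Y*o) (E(Y, o) = 175/((106*Y*o + o) + Y) = 175/((o + 106*Y*o) + Y) = 175/(Y + o + 106*Y*o))
1/E(-232, 256) = 1/(175/(-232 + 256 + 106*(-232)*256)) = 1/(175/(-232 + 256 - 6295552)) = 1/(175/(-6295528)) = 1/(175*(-1/6295528)) = 1/(-175/6295528) = -6295528/175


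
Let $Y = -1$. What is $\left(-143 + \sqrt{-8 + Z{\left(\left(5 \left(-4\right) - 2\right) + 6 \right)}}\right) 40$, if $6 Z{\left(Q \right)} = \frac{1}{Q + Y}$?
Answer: $-5720 + \frac{20 i \sqrt{83334}}{51} \approx -5720.0 + 113.21 i$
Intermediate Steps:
$Z{\left(Q \right)} = \frac{1}{6 \left(-1 + Q\right)}$ ($Z{\left(Q \right)} = \frac{1}{6 \left(Q - 1\right)} = \frac{1}{6 \left(-1 + Q\right)}$)
$\left(-143 + \sqrt{-8 + Z{\left(\left(5 \left(-4\right) - 2\right) + 6 \right)}}\right) 40 = \left(-143 + \sqrt{-8 + \frac{1}{6 \left(-1 + \left(\left(5 \left(-4\right) - 2\right) + 6\right)\right)}}\right) 40 = \left(-143 + \sqrt{-8 + \frac{1}{6 \left(-1 + \left(\left(-20 - 2\right) + 6\right)\right)}}\right) 40 = \left(-143 + \sqrt{-8 + \frac{1}{6 \left(-1 + \left(-22 + 6\right)\right)}}\right) 40 = \left(-143 + \sqrt{-8 + \frac{1}{6 \left(-1 - 16\right)}}\right) 40 = \left(-143 + \sqrt{-8 + \frac{1}{6 \left(-17\right)}}\right) 40 = \left(-143 + \sqrt{-8 + \frac{1}{6} \left(- \frac{1}{17}\right)}\right) 40 = \left(-143 + \sqrt{-8 - \frac{1}{102}}\right) 40 = \left(-143 + \sqrt{- \frac{817}{102}}\right) 40 = \left(-143 + \frac{i \sqrt{83334}}{102}\right) 40 = -5720 + \frac{20 i \sqrt{83334}}{51}$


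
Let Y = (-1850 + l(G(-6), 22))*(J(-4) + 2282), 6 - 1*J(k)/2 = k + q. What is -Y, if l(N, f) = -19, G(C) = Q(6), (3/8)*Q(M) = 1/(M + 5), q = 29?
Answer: 4194036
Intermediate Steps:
Q(M) = 8/(3*(5 + M)) (Q(M) = 8/(3*(M + 5)) = 8/(3*(5 + M)))
G(C) = 8/33 (G(C) = 8/(3*(5 + 6)) = (8/3)/11 = (8/3)*(1/11) = 8/33)
J(k) = -46 - 2*k (J(k) = 12 - 2*(k + 29) = 12 - 2*(29 + k) = 12 + (-58 - 2*k) = -46 - 2*k)
Y = -4194036 (Y = (-1850 - 19)*((-46 - 2*(-4)) + 2282) = -1869*((-46 + 8) + 2282) = -1869*(-38 + 2282) = -1869*2244 = -4194036)
-Y = -1*(-4194036) = 4194036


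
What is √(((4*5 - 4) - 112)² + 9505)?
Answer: √18721 ≈ 136.82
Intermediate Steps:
√(((4*5 - 4) - 112)² + 9505) = √(((20 - 4) - 112)² + 9505) = √((16 - 112)² + 9505) = √((-96)² + 9505) = √(9216 + 9505) = √18721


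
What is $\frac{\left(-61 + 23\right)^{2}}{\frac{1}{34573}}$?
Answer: $49923412$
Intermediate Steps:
$\frac{\left(-61 + 23\right)^{2}}{\frac{1}{34573}} = \left(-38\right)^{2} \frac{1}{\frac{1}{34573}} = 1444 \cdot 34573 = 49923412$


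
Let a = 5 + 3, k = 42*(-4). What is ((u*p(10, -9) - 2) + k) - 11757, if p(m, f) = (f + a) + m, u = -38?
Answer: -12269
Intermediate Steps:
k = -168
a = 8
p(m, f) = 8 + f + m (p(m, f) = (f + 8) + m = (8 + f) + m = 8 + f + m)
((u*p(10, -9) - 2) + k) - 11757 = ((-38*(8 - 9 + 10) - 2) - 168) - 11757 = ((-38*9 - 2) - 168) - 11757 = ((-342 - 2) - 168) - 11757 = (-344 - 168) - 11757 = -512 - 11757 = -12269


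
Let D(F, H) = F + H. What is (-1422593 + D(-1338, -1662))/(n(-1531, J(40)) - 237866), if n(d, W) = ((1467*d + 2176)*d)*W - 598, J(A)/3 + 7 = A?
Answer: -1425593/340090435305 ≈ -4.1918e-6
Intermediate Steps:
J(A) = -21 + 3*A
n(d, W) = -598 + W*d*(2176 + 1467*d) (n(d, W) = ((2176 + 1467*d)*d)*W - 598 = (d*(2176 + 1467*d))*W - 598 = W*d*(2176 + 1467*d) - 598 = -598 + W*d*(2176 + 1467*d))
(-1422593 + D(-1338, -1662))/(n(-1531, J(40)) - 237866) = (-1422593 + (-1338 - 1662))/((-598 + 1467*(-21 + 3*40)*(-1531)² + 2176*(-21 + 3*40)*(-1531)) - 237866) = (-1422593 - 3000)/((-598 + 1467*(-21 + 120)*2343961 + 2176*(-21 + 120)*(-1531)) - 237866) = -1425593/((-598 + 1467*99*2343961 + 2176*99*(-1531)) - 237866) = -1425593/((-598 + 340420487913 - 329814144) - 237866) = -1425593/(340090673171 - 237866) = -1425593/340090435305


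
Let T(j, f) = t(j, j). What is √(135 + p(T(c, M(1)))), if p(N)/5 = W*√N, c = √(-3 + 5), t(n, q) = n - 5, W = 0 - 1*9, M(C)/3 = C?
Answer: 3*√(15 - 5*I*√(5 - √2)) ≈ 12.138 - 3.5103*I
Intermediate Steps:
M(C) = 3*C
W = -9 (W = 0 - 9 = -9)
t(n, q) = -5 + n
c = √2 ≈ 1.4142
T(j, f) = -5 + j
p(N) = -45*√N (p(N) = 5*(-9*√N) = -45*√N)
√(135 + p(T(c, M(1)))) = √(135 - 45*√(-5 + √2))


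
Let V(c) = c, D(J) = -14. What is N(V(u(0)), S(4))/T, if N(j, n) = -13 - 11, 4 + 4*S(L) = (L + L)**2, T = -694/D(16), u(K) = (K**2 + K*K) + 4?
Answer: -168/347 ≈ -0.48415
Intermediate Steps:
u(K) = 4 + 2*K**2 (u(K) = (K**2 + K**2) + 4 = 2*K**2 + 4 = 4 + 2*K**2)
T = 347/7 (T = -694/(-14) = -694*(-1/14) = 347/7 ≈ 49.571)
S(L) = -1 + L**2 (S(L) = -1 + (L + L)**2/4 = -1 + (2*L)**2/4 = -1 + (4*L**2)/4 = -1 + L**2)
N(j, n) = -24
N(V(u(0)), S(4))/T = -24/347/7 = -24*7/347 = -168/347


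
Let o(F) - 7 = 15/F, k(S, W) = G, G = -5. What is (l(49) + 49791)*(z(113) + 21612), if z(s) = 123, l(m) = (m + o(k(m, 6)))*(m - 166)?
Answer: 947428650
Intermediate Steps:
k(S, W) = -5
o(F) = 7 + 15/F
l(m) = (-166 + m)*(4 + m) (l(m) = (m + (7 + 15/(-5)))*(m - 166) = (m + (7 + 15*(-1/5)))*(-166 + m) = (m + (7 - 3))*(-166 + m) = (m + 4)*(-166 + m) = (4 + m)*(-166 + m) = (-166 + m)*(4 + m))
(l(49) + 49791)*(z(113) + 21612) = ((-664 + 49**2 - 162*49) + 49791)*(123 + 21612) = ((-664 + 2401 - 7938) + 49791)*21735 = (-6201 + 49791)*21735 = 43590*21735 = 947428650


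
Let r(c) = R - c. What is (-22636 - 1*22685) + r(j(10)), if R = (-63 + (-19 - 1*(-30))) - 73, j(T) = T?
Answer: -45456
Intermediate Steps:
R = -125 (R = (-63 + (-19 + 30)) - 73 = (-63 + 11) - 73 = -52 - 73 = -125)
r(c) = -125 - c
(-22636 - 1*22685) + r(j(10)) = (-22636 - 1*22685) + (-125 - 1*10) = (-22636 - 22685) + (-125 - 10) = -45321 - 135 = -45456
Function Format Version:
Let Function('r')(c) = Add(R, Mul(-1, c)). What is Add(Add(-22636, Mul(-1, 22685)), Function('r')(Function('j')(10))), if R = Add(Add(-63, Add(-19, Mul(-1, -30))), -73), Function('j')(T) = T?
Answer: -45456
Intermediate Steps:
R = -125 (R = Add(Add(-63, Add(-19, 30)), -73) = Add(Add(-63, 11), -73) = Add(-52, -73) = -125)
Function('r')(c) = Add(-125, Mul(-1, c))
Add(Add(-22636, Mul(-1, 22685)), Function('r')(Function('j')(10))) = Add(Add(-22636, Mul(-1, 22685)), Add(-125, Mul(-1, 10))) = Add(Add(-22636, -22685), Add(-125, -10)) = Add(-45321, -135) = -45456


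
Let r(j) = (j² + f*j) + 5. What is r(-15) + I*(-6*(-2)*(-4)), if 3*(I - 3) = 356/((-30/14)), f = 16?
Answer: 37562/15 ≈ 2504.1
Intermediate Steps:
r(j) = 5 + j² + 16*j (r(j) = (j² + 16*j) + 5 = 5 + j² + 16*j)
I = -2357/45 (I = 3 + (356/((-30/14)))/3 = 3 + (356/((-30*1/14)))/3 = 3 + (356/(-15/7))/3 = 3 + (356*(-7/15))/3 = 3 + (⅓)*(-2492/15) = 3 - 2492/45 = -2357/45 ≈ -52.378)
r(-15) + I*(-6*(-2)*(-4)) = (5 + (-15)² + 16*(-15)) - 2357*(-6*(-2))*(-4)/45 = (5 + 225 - 240) - 9428*(-4)/15 = -10 - 2357/45*(-48) = -10 + 37712/15 = 37562/15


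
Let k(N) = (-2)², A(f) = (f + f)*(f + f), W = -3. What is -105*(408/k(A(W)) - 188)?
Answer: 9030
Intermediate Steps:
A(f) = 4*f² (A(f) = (2*f)*(2*f) = 4*f²)
k(N) = 4
-105*(408/k(A(W)) - 188) = -105*(408/4 - 188) = -105*(408*(¼) - 188) = -105*(102 - 188) = -105*(-86) = 9030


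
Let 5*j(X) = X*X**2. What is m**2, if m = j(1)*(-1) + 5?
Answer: 576/25 ≈ 23.040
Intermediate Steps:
j(X) = X**3/5 (j(X) = (X*X**2)/5 = X**3/5)
m = 24/5 (m = ((1/5)*1**3)*(-1) + 5 = ((1/5)*1)*(-1) + 5 = (1/5)*(-1) + 5 = -1/5 + 5 = 24/5 ≈ 4.8000)
m**2 = (24/5)**2 = 576/25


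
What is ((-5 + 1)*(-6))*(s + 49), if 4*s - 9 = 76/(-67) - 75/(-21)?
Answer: 583728/469 ≈ 1244.6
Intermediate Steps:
s = 1341/469 (s = 9/4 + (76/(-67) - 75/(-21))/4 = 9/4 + (76*(-1/67) - 75*(-1/21))/4 = 9/4 + (-76/67 + 25/7)/4 = 9/4 + (¼)*(1143/469) = 9/4 + 1143/1876 = 1341/469 ≈ 2.8593)
((-5 + 1)*(-6))*(s + 49) = ((-5 + 1)*(-6))*(1341/469 + 49) = -4*(-6)*(24322/469) = 24*(24322/469) = 583728/469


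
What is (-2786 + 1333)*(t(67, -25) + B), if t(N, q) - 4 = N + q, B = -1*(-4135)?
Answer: -6074993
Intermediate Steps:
B = 4135
t(N, q) = 4 + N + q (t(N, q) = 4 + (N + q) = 4 + N + q)
(-2786 + 1333)*(t(67, -25) + B) = (-2786 + 1333)*((4 + 67 - 25) + 4135) = -1453*(46 + 4135) = -1453*4181 = -6074993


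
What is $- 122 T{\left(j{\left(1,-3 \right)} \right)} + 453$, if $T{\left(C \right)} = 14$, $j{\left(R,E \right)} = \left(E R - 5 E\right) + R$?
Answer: $-1255$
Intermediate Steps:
$j{\left(R,E \right)} = R - 5 E + E R$ ($j{\left(R,E \right)} = \left(- 5 E + E R\right) + R = R - 5 E + E R$)
$- 122 T{\left(j{\left(1,-3 \right)} \right)} + 453 = \left(-122\right) 14 + 453 = -1708 + 453 = -1255$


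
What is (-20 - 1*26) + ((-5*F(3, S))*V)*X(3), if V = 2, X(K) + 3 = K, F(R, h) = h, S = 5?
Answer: -46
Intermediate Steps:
X(K) = -3 + K
(-20 - 1*26) + ((-5*F(3, S))*V)*X(3) = (-20 - 1*26) + (-5*5*2)*(-3 + 3) = (-20 - 26) - 25*2*0 = -46 - 50*0 = -46 + 0 = -46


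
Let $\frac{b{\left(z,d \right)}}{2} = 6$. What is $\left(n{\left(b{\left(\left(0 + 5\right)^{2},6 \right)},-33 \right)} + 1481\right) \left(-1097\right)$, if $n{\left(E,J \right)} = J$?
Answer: $-1588456$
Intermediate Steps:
$b{\left(z,d \right)} = 12$ ($b{\left(z,d \right)} = 2 \cdot 6 = 12$)
$\left(n{\left(b{\left(\left(0 + 5\right)^{2},6 \right)},-33 \right)} + 1481\right) \left(-1097\right) = \left(-33 + 1481\right) \left(-1097\right) = 1448 \left(-1097\right) = -1588456$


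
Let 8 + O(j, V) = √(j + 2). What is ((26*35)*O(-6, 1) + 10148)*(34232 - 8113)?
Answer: 74909292 + 47536580*I ≈ 7.4909e+7 + 4.7537e+7*I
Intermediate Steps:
O(j, V) = -8 + √(2 + j) (O(j, V) = -8 + √(j + 2) = -8 + √(2 + j))
((26*35)*O(-6, 1) + 10148)*(34232 - 8113) = ((26*35)*(-8 + √(2 - 6)) + 10148)*(34232 - 8113) = (910*(-8 + √(-4)) + 10148)*26119 = (910*(-8 + 2*I) + 10148)*26119 = ((-7280 + 1820*I) + 10148)*26119 = (2868 + 1820*I)*26119 = 74909292 + 47536580*I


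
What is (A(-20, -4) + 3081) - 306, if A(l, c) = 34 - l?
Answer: 2829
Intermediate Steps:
(A(-20, -4) + 3081) - 306 = ((34 - 1*(-20)) + 3081) - 306 = ((34 + 20) + 3081) - 306 = (54 + 3081) - 306 = 3135 - 306 = 2829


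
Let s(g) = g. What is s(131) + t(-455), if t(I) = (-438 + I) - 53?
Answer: -815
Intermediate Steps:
t(I) = -491 + I
s(131) + t(-455) = 131 + (-491 - 455) = 131 - 946 = -815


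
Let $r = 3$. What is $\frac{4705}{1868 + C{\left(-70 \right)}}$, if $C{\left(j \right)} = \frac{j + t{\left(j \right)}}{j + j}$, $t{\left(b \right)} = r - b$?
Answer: $\frac{658700}{261517} \approx 2.5188$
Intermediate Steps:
$t{\left(b \right)} = 3 - b$
$C{\left(j \right)} = \frac{3}{2 j}$ ($C{\left(j \right)} = \frac{j - \left(-3 + j\right)}{j + j} = \frac{3}{2 j}$)
$\frac{4705}{1868 + C{\left(-70 \right)}} = \frac{4705}{1868 + \frac{3}{2 \left(-70\right)}} = \frac{4705}{1868 + \frac{3}{2} \left(- \frac{1}{70}\right)} = \frac{4705}{1868 - \frac{3}{140}} = \frac{4705}{\frac{261517}{140}} = 4705 \cdot \frac{140}{261517} = \frac{658700}{261517}$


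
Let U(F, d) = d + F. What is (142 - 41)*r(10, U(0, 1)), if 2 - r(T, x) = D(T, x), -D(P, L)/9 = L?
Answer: 1111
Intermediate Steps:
U(F, d) = F + d
D(P, L) = -9*L
r(T, x) = 2 + 9*x (r(T, x) = 2 - (-9)*x = 2 + 9*x)
(142 - 41)*r(10, U(0, 1)) = (142 - 41)*(2 + 9*(0 + 1)) = 101*(2 + 9*1) = 101*(2 + 9) = 101*11 = 1111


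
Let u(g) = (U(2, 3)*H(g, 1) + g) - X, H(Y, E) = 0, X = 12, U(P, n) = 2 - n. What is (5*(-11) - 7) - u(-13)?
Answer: -37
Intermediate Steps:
u(g) = -12 + g (u(g) = ((2 - 1*3)*0 + g) - 1*12 = ((2 - 3)*0 + g) - 12 = (-1*0 + g) - 12 = (0 + g) - 12 = g - 12 = -12 + g)
(5*(-11) - 7) - u(-13) = (5*(-11) - 7) - (-12 - 13) = (-55 - 7) - 1*(-25) = -62 + 25 = -37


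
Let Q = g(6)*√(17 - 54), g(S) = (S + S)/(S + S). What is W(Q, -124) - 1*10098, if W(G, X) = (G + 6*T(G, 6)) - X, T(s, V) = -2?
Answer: -9986 + I*√37 ≈ -9986.0 + 6.0828*I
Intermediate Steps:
g(S) = 1 (g(S) = (2*S)/((2*S)) = (2*S)*(1/(2*S)) = 1)
Q = I*√37 (Q = 1*√(17 - 54) = 1*√(-37) = 1*(I*√37) = I*√37 ≈ 6.0828*I)
W(G, X) = -12 + G - X (W(G, X) = (G + 6*(-2)) - X = (G - 12) - X = (-12 + G) - X = -12 + G - X)
W(Q, -124) - 1*10098 = (-12 + I*√37 - 1*(-124)) - 1*10098 = (-12 + I*√37 + 124) - 10098 = (112 + I*√37) - 10098 = -9986 + I*√37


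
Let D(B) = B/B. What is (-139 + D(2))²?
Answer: 19044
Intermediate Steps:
D(B) = 1
(-139 + D(2))² = (-139 + 1)² = (-138)² = 19044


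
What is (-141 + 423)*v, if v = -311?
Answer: -87702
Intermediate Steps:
(-141 + 423)*v = (-141 + 423)*(-311) = 282*(-311) = -87702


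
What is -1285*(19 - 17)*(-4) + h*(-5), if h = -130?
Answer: 10930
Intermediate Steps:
-1285*(19 - 17)*(-4) + h*(-5) = -1285*(19 - 17)*(-4) - 130*(-5) = -2570*(-4) + 650 = -1285*(-8) + 650 = 10280 + 650 = 10930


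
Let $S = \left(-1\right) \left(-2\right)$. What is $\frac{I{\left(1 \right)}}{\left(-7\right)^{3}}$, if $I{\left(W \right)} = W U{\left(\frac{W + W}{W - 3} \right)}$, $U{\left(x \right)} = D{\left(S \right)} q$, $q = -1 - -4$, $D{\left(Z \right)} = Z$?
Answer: $- \frac{6}{343} \approx -0.017493$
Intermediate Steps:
$S = 2$
$q = 3$ ($q = -1 + 4 = 3$)
$U{\left(x \right)} = 6$ ($U{\left(x \right)} = 2 \cdot 3 = 6$)
$I{\left(W \right)} = 6 W$ ($I{\left(W \right)} = W 6 = 6 W$)
$\frac{I{\left(1 \right)}}{\left(-7\right)^{3}} = \frac{6 \cdot 1}{\left(-7\right)^{3}} = \frac{6}{-343} = 6 \left(- \frac{1}{343}\right) = - \frac{6}{343}$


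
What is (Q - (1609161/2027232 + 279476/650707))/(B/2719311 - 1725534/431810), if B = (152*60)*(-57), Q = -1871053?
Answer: 161010565465929167625667490845/360324082680925618825632 ≈ 4.4685e+5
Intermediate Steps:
B = -519840 (B = 9120*(-57) = -519840)
(Q - (1609161/2027232 + 279476/650707))/(B/2719311 - 1725534/431810) = (-1871053 - (1609161/2027232 + 279476/650707))/(-519840/2719311 - 1725534/431810) = (-1871053 - (1609161*(1/2027232) + 279476*(1/650707)))/(-519840*1/2719311 - 1725534*1/431810) = (-1871053 - (536387/675744 + 279476/650707))/(-173280/906437 - 862767/215905) = (-1871053 - 1*537885005753/439711351008)/(-819455949579/195704280485) = (-1871053 - 537885005753/439711351008)*(-195704280485/819455949579) = -822723780322577177/439711351008*(-195704280485/819455949579) = 161010565465929167625667490845/360324082680925618825632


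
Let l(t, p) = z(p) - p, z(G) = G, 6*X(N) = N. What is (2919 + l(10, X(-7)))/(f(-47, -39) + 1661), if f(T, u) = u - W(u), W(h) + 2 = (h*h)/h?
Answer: 2919/1663 ≈ 1.7553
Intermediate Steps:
X(N) = N/6
W(h) = -2 + h (W(h) = -2 + (h*h)/h = -2 + h²/h = -2 + h)
l(t, p) = 0 (l(t, p) = p - p = 0)
f(T, u) = 2 (f(T, u) = u - (-2 + u) = u + (2 - u) = 2)
(2919 + l(10, X(-7)))/(f(-47, -39) + 1661) = (2919 + 0)/(2 + 1661) = 2919/1663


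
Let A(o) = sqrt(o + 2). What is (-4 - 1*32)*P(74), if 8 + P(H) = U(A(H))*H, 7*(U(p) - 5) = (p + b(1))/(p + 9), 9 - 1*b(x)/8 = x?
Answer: -357624/7 + 58608*sqrt(19)/7 ≈ -14594.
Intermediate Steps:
A(o) = sqrt(2 + o)
b(x) = 72 - 8*x
U(p) = 5 + (64 + p)/(7*(9 + p)) (U(p) = 5 + ((p + (72 - 8*1))/(p + 9))/7 = 5 + ((p + (72 - 8))/(9 + p))/7 = 5 + ((p + 64)/(9 + p))/7 = 5 + ((64 + p)/(9 + p))/7 = 5 + (64 + p)/(7*(9 + p)))
P(H) = -8 + H*(379 + 36*sqrt(2 + H))/(7*(9 + sqrt(2 + H))) (P(H) = -8 + ((379 + 36*sqrt(2 + H))/(7*(9 + sqrt(2 + H))))*H = -8 + H*(379 + 36*sqrt(2 + H))/(7*(9 + sqrt(2 + H))))
(-4 - 1*32)*P(74) = (-4 - 1*32)*((-504 - 56*sqrt(2 + 74) + 74*(379 + 36*sqrt(2 + 74)))/(7*(9 + sqrt(2 + 74)))) = (-4 - 32)*((-504 - 112*sqrt(19) + 74*(379 + 36*sqrt(76)))/(7*(9 + sqrt(76)))) = -36*(-504 - 112*sqrt(19) + 74*(379 + 36*(2*sqrt(19))))/(7*(9 + 2*sqrt(19))) = -36*(-504 - 112*sqrt(19) + 74*(379 + 72*sqrt(19)))/(7*(9 + 2*sqrt(19))) = -36*(-504 - 112*sqrt(19) + (28046 + 5328*sqrt(19)))/(7*(9 + 2*sqrt(19))) = -36*(27542 + 5216*sqrt(19))/(7*(9 + 2*sqrt(19)))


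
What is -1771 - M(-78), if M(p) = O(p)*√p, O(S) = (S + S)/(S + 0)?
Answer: -1771 - 2*I*√78 ≈ -1771.0 - 17.664*I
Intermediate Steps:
O(S) = 2 (O(S) = (2*S)/S = 2)
M(p) = 2*√p
-1771 - M(-78) = -1771 - 2*√(-78) = -1771 - 2*I*√78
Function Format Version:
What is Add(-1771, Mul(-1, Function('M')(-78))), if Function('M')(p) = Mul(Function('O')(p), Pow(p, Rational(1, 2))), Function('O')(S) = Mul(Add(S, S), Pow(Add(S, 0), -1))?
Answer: Add(-1771, Mul(-2, I, Pow(78, Rational(1, 2)))) ≈ Add(-1771.0, Mul(-17.664, I))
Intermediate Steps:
Function('O')(S) = 2 (Function('O')(S) = Mul(Mul(2, S), Pow(S, -1)) = 2)
Function('M')(p) = Mul(2, Pow(p, Rational(1, 2)))
Add(-1771, Mul(-1, Function('M')(-78))) = Add(-1771, Mul(-1, Mul(2, Pow(-78, Rational(1, 2))))) = Add(-1771, Mul(-1, Mul(2, Mul(I, Pow(78, Rational(1, 2)))))) = Add(-1771, Mul(-1, Mul(2, I, Pow(78, Rational(1, 2))))) = Add(-1771, Mul(-2, I, Pow(78, Rational(1, 2))))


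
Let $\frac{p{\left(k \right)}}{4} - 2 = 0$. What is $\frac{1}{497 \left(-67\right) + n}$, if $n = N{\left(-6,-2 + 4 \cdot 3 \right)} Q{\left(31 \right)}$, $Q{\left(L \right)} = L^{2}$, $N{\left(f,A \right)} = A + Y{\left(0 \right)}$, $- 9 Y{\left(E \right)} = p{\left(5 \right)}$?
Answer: $- \frac{9}{220889} \approx -4.0744 \cdot 10^{-5}$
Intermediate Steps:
$p{\left(k \right)} = 8$ ($p{\left(k \right)} = 8 + 4 \cdot 0 = 8 + 0 = 8$)
$Y{\left(E \right)} = - \frac{8}{9}$ ($Y{\left(E \right)} = \left(- \frac{1}{9}\right) 8 = - \frac{8}{9}$)
$N{\left(f,A \right)} = - \frac{8}{9} + A$ ($N{\left(f,A \right)} = A - \frac{8}{9} = - \frac{8}{9} + A$)
$n = \frac{78802}{9}$ ($n = \left(- \frac{8}{9} + \left(-2 + 4 \cdot 3\right)\right) 31^{2} = \left(- \frac{8}{9} + \left(-2 + 12\right)\right) 961 = \left(- \frac{8}{9} + 10\right) 961 = \frac{82}{9} \cdot 961 = \frac{78802}{9} \approx 8755.8$)
$\frac{1}{497 \left(-67\right) + n} = \frac{1}{497 \left(-67\right) + \frac{78802}{9}} = \frac{1}{-33299 + \frac{78802}{9}} = \frac{1}{- \frac{220889}{9}} = - \frac{9}{220889}$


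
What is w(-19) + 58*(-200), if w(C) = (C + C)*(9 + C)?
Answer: -11220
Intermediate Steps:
w(C) = 2*C*(9 + C) (w(C) = (2*C)*(9 + C) = 2*C*(9 + C))
w(-19) + 58*(-200) = 2*(-19)*(9 - 19) + 58*(-200) = 2*(-19)*(-10) - 11600 = 380 - 11600 = -11220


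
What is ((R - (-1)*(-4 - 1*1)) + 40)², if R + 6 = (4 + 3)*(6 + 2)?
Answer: 7225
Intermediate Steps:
R = 50 (R = -6 + (4 + 3)*(6 + 2) = -6 + 7*8 = -6 + 56 = 50)
((R - (-1)*(-4 - 1*1)) + 40)² = ((50 - (-1)*(-4 - 1*1)) + 40)² = ((50 - (-1)*(-4 - 1)) + 40)² = ((50 - (-1)*(-5)) + 40)² = ((50 - 1*5) + 40)² = ((50 - 5) + 40)² = (45 + 40)² = 85² = 7225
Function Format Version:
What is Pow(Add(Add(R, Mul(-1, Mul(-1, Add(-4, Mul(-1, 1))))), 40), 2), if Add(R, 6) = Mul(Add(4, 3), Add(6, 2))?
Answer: 7225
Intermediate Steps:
R = 50 (R = Add(-6, Mul(Add(4, 3), Add(6, 2))) = Add(-6, Mul(7, 8)) = Add(-6, 56) = 50)
Pow(Add(Add(R, Mul(-1, Mul(-1, Add(-4, Mul(-1, 1))))), 40), 2) = Pow(Add(Add(50, Mul(-1, Mul(-1, Add(-4, Mul(-1, 1))))), 40), 2) = Pow(Add(Add(50, Mul(-1, Mul(-1, Add(-4, -1)))), 40), 2) = Pow(Add(Add(50, Mul(-1, Mul(-1, -5))), 40), 2) = Pow(Add(Add(50, Mul(-1, 5)), 40), 2) = Pow(Add(Add(50, -5), 40), 2) = Pow(Add(45, 40), 2) = Pow(85, 2) = 7225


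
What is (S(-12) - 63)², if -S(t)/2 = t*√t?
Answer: -2943 - 6048*I*√3 ≈ -2943.0 - 10475.0*I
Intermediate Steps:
S(t) = -2*t^(3/2) (S(t) = -2*t*√t = -2*t^(3/2))
(S(-12) - 63)² = (-(-48)*I*√3 - 63)² = (48*I*√3 - 63)² = (-63 + 48*I*√3)²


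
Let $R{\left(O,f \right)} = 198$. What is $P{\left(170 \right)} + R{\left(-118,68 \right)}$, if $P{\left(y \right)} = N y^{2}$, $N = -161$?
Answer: $-4652702$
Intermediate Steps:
$P{\left(y \right)} = - 161 y^{2}$
$P{\left(170 \right)} + R{\left(-118,68 \right)} = - 161 \cdot 170^{2} + 198 = \left(-161\right) 28900 + 198 = -4652900 + 198 = -4652702$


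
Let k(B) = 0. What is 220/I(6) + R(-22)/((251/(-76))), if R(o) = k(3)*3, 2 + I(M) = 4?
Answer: 110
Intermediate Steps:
I(M) = 2 (I(M) = -2 + 4 = 2)
R(o) = 0 (R(o) = 0*3 = 0)
220/I(6) + R(-22)/((251/(-76))) = 220/2 + 0/((251/(-76))) = 220*(½) + 0/((251*(-1/76))) = 110 + 0/(-251/76) = 110 + 0*(-76/251) = 110 + 0 = 110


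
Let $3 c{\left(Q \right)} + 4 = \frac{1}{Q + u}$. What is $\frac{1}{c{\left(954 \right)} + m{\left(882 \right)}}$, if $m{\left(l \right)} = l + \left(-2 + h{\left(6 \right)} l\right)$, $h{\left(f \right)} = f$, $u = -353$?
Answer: $\frac{601}{3708571} \approx 0.00016206$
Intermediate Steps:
$c{\left(Q \right)} = - \frac{4}{3} + \frac{1}{3 \left(-353 + Q\right)}$ ($c{\left(Q \right)} = - \frac{4}{3} + \frac{1}{3 \left(Q - 353\right)} = - \frac{4}{3} + \frac{1}{3 \left(-353 + Q\right)}$)
$m{\left(l \right)} = -2 + 7 l$ ($m{\left(l \right)} = l + \left(-2 + 6 l\right) = -2 + 7 l$)
$\frac{1}{c{\left(954 \right)} + m{\left(882 \right)}} = \frac{1}{\frac{1413 - 3816}{3 \left(-353 + 954\right)} + \left(-2 + 7 \cdot 882\right)} = \frac{1}{\frac{1413 - 3816}{3 \cdot 601} + \left(-2 + 6174\right)} = \frac{1}{\frac{1}{3} \cdot \frac{1}{601} \left(-2403\right) + 6172} = \frac{1}{- \frac{801}{601} + 6172} = \frac{1}{\frac{3708571}{601}} = \frac{601}{3708571}$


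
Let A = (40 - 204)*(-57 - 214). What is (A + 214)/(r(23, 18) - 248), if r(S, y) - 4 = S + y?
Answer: -44658/203 ≈ -219.99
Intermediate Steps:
r(S, y) = 4 + S + y (r(S, y) = 4 + (S + y) = 4 + S + y)
A = 44444 (A = -164*(-271) = 44444)
(A + 214)/(r(23, 18) - 248) = (44444 + 214)/((4 + 23 + 18) - 248) = 44658/(45 - 248) = 44658/(-203) = 44658*(-1/203) = -44658/203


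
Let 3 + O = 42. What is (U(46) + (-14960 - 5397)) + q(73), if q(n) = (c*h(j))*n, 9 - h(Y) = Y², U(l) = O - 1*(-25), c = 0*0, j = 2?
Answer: -20293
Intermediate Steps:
c = 0
O = 39 (O = -3 + 42 = 39)
U(l) = 64 (U(l) = 39 - 1*(-25) = 39 + 25 = 64)
h(Y) = 9 - Y²
q(n) = 0 (q(n) = (0*(9 - 1*2²))*n = (0*(9 - 1*4))*n = (0*(9 - 4))*n = (0*5)*n = 0*n = 0)
(U(46) + (-14960 - 5397)) + q(73) = (64 + (-14960 - 5397)) + 0 = (64 - 20357) + 0 = -20293 + 0 = -20293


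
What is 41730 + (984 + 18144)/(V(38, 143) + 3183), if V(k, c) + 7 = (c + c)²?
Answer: 295491724/7081 ≈ 41730.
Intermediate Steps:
V(k, c) = -7 + 4*c² (V(k, c) = -7 + (c + c)² = -7 + (2*c)² = -7 + 4*c²)
41730 + (984 + 18144)/(V(38, 143) + 3183) = 41730 + (984 + 18144)/((-7 + 4*143²) + 3183) = 41730 + 19128/((-7 + 4*20449) + 3183) = 41730 + 19128/((-7 + 81796) + 3183) = 41730 + 19128/(81789 + 3183) = 41730 + 19128/84972 = 41730 + 19128*(1/84972) = 41730 + 1594/7081 = 295491724/7081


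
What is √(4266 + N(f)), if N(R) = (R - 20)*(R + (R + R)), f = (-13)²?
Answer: √79809 ≈ 282.50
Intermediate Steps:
f = 169
N(R) = 3*R*(-20 + R) (N(R) = (-20 + R)*(R + 2*R) = (-20 + R)*(3*R) = 3*R*(-20 + R))
√(4266 + N(f)) = √(4266 + 3*169*(-20 + 169)) = √(4266 + 3*169*149) = √(4266 + 75543) = √79809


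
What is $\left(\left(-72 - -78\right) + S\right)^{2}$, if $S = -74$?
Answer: $4624$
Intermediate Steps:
$\left(\left(-72 - -78\right) + S\right)^{2} = \left(\left(-72 - -78\right) - 74\right)^{2} = \left(\left(-72 + 78\right) - 74\right)^{2} = \left(6 - 74\right)^{2} = \left(-68\right)^{2} = 4624$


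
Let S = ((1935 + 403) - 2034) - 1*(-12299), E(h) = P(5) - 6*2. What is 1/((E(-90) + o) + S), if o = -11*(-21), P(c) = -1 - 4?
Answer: 1/12817 ≈ 7.8021e-5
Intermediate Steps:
P(c) = -5
E(h) = -17 (E(h) = -5 - 6*2 = -5 - 12 = -17)
S = 12603 (S = (2338 - 2034) + 12299 = 304 + 12299 = 12603)
o = 231
1/((E(-90) + o) + S) = 1/((-17 + 231) + 12603) = 1/(214 + 12603) = 1/12817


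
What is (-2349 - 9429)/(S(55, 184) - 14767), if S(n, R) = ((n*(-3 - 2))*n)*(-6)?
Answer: -11778/75983 ≈ -0.15501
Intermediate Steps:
S(n, R) = 30*n² (S(n, R) = ((n*(-5))*n)*(-6) = ((-5*n)*n)*(-6) = -5*n²*(-6) = 30*n²)
(-2349 - 9429)/(S(55, 184) - 14767) = (-2349 - 9429)/(30*55² - 14767) = -11778/(30*3025 - 14767) = -11778/(90750 - 14767) = -11778/75983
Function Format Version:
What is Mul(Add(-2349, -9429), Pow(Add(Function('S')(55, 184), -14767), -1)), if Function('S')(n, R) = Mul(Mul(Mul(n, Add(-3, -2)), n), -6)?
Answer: Rational(-11778, 75983) ≈ -0.15501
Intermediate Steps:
Function('S')(n, R) = Mul(30, Pow(n, 2)) (Function('S')(n, R) = Mul(Mul(Mul(n, -5), n), -6) = Mul(Mul(Mul(-5, n), n), -6) = Mul(Mul(-5, Pow(n, 2)), -6) = Mul(30, Pow(n, 2)))
Mul(Add(-2349, -9429), Pow(Add(Function('S')(55, 184), -14767), -1)) = Mul(Add(-2349, -9429), Pow(Add(Mul(30, Pow(55, 2)), -14767), -1)) = Mul(-11778, Pow(Add(Mul(30, 3025), -14767), -1)) = Mul(-11778, Pow(Add(90750, -14767), -1)) = Mul(-11778, Pow(75983, -1)) = Mul(-11778, Rational(1, 75983)) = Rational(-11778, 75983)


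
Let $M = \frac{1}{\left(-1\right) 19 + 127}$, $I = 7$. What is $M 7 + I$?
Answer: $\frac{763}{108} \approx 7.0648$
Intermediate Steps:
$M = \frac{1}{108}$ ($M = \frac{1}{-19 + 127} = \frac{1}{108} \approx 0.0092593$)
$M 7 + I = \frac{1}{108} \cdot 7 + 7 = \frac{7}{108} + 7 = \frac{763}{108}$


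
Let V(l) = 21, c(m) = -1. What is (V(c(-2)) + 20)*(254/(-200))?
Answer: -5207/100 ≈ -52.070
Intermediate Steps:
(V(c(-2)) + 20)*(254/(-200)) = (21 + 20)*(254/(-200)) = 41*(254*(-1/200)) = 41*(-127/100) = -5207/100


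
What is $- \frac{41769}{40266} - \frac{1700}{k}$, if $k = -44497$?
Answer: $- \frac{198904777}{199079578} \approx -0.99912$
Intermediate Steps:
$- \frac{41769}{40266} - \frac{1700}{k} = - \frac{41769}{40266} - \frac{1700}{-44497} = \left(-41769\right) \frac{1}{40266} - - \frac{1700}{44497} = - \frac{4641}{4474} + \frac{1700}{44497} = - \frac{198904777}{199079578}$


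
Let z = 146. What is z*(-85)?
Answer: -12410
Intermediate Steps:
z*(-85) = 146*(-85) = -12410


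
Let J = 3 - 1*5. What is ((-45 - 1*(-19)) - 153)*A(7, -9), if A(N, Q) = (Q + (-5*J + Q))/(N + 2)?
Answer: 1432/9 ≈ 159.11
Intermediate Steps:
J = -2 (J = 3 - 5 = -2)
A(N, Q) = (10 + 2*Q)/(2 + N) (A(N, Q) = (Q + (-5*(-2) + Q))/(N + 2) = (Q + (10 + Q))/(2 + N) = (10 + 2*Q)/(2 + N))
((-45 - 1*(-19)) - 153)*A(7, -9) = ((-45 - 1*(-19)) - 153)*(2*(5 - 9)/(2 + 7)) = ((-45 + 19) - 153)*(2*(-4)/9) = (-26 - 153)*(2*(⅑)*(-4)) = -179*(-8/9) = 1432/9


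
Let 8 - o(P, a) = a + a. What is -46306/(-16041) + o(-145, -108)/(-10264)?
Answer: 58961450/20580603 ≈ 2.8649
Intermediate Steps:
o(P, a) = 8 - 2*a (o(P, a) = 8 - (a + a) = 8 - 2*a)
-46306/(-16041) + o(-145, -108)/(-10264) = -46306/(-16041) + (8 - 2*(-108))/(-10264) = -46306*(-1/16041) + (8 + 216)*(-1/10264) = 46306/16041 + 224*(-1/10264) = 46306/16041 - 28/1283 = 58961450/20580603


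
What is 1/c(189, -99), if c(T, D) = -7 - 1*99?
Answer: -1/106 ≈ -0.0094340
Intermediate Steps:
c(T, D) = -106 (c(T, D) = -7 - 99 = -106)
1/c(189, -99) = 1/(-106) = -1/106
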